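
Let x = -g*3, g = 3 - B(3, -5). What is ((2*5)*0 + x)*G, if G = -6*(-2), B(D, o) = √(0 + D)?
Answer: -108 + 36*√3 ≈ -45.646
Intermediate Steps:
B(D, o) = √D
g = 3 - √3 ≈ 1.2680
G = 12
x = -9 + 3*√3 (x = -(3 - √3)*3 = (-3 + √3)*3 = -9 + 3*√3 ≈ -3.8038)
((2*5)*0 + x)*G = ((2*5)*0 + (-9 + 3*√3))*12 = (10*0 + (-9 + 3*√3))*12 = (0 + (-9 + 3*√3))*12 = (-9 + 3*√3)*12 = -108 + 36*√3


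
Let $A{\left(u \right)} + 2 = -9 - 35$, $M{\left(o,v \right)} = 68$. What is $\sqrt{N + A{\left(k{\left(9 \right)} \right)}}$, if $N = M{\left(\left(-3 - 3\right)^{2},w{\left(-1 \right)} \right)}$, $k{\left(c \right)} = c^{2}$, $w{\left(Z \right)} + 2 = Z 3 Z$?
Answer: $\sqrt{22} \approx 4.6904$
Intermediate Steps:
$w{\left(Z \right)} = -2 + 3 Z^{2}$ ($w{\left(Z \right)} = -2 + Z 3 Z = -2 + 3 Z Z = -2 + 3 Z^{2}$)
$A{\left(u \right)} = -46$ ($A{\left(u \right)} = -2 - 44 = -46$)
$N = 68$
$\sqrt{N + A{\left(k{\left(9 \right)} \right)}} = \sqrt{68 - 46} = \sqrt{22}$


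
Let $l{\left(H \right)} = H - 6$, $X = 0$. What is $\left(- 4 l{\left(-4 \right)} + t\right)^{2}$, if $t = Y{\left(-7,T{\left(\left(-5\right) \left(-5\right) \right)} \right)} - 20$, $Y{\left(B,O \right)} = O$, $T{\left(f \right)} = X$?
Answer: $400$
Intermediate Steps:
$l{\left(H \right)} = -6 + H$ ($l{\left(H \right)} = H - 6 = -6 + H$)
$T{\left(f \right)} = 0$
$t = -20$ ($t = 0 - 20 = -20$)
$\left(- 4 l{\left(-4 \right)} + t\right)^{2} = \left(- 4 \left(-6 - 4\right) - 20\right)^{2} = \left(\left(-4\right) \left(-10\right) - 20\right)^{2} = \left(40 - 20\right)^{2} = 20^{2} = 400$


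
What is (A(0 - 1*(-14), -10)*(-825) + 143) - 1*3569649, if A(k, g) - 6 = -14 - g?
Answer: -3571156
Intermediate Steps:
A(k, g) = -8 - g (A(k, g) = 6 + (-14 - g) = -8 - g)
(A(0 - 1*(-14), -10)*(-825) + 143) - 1*3569649 = ((-8 - 1*(-10))*(-825) + 143) - 1*3569649 = ((-8 + 10)*(-825) + 143) - 3569649 = (2*(-825) + 143) - 3569649 = (-1650 + 143) - 3569649 = -1507 - 3569649 = -3571156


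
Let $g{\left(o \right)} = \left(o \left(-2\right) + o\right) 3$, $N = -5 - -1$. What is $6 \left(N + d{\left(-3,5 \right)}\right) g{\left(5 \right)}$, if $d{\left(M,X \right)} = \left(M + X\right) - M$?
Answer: $-90$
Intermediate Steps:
$d{\left(M,X \right)} = X$
$N = -4$ ($N = -5 + 1 = -4$)
$g{\left(o \right)} = - 3 o$ ($g{\left(o \right)} = \left(- 2 o + o\right) 3 = - o 3 = - 3 o$)
$6 \left(N + d{\left(-3,5 \right)}\right) g{\left(5 \right)} = 6 \left(-4 + 5\right) \left(\left(-3\right) 5\right) = 6 \cdot 1 \left(-15\right) = 6 \left(-15\right) = -90$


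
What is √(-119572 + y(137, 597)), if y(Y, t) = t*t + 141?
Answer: √236978 ≈ 486.80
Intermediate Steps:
y(Y, t) = 141 + t² (y(Y, t) = t² + 141 = 141 + t²)
√(-119572 + y(137, 597)) = √(-119572 + (141 + 597²)) = √(-119572 + (141 + 356409)) = √(-119572 + 356550) = √236978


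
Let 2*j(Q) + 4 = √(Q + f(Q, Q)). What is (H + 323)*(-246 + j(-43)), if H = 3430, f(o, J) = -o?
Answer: -930744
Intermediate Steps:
j(Q) = -2 (j(Q) = -2 + √(Q - Q)/2 = -2 + √0/2 = -2 + (½)*0 = -2 + 0 = -2)
(H + 323)*(-246 + j(-43)) = (3430 + 323)*(-246 - 2) = 3753*(-248) = -930744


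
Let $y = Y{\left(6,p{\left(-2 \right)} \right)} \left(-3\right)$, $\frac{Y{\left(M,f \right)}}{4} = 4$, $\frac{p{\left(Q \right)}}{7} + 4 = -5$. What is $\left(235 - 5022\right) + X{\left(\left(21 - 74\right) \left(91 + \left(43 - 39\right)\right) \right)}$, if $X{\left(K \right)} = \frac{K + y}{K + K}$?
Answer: $- \frac{48200007}{10070} \approx -4786.5$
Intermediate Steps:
$p{\left(Q \right)} = -63$ ($p{\left(Q \right)} = -28 + 7 \left(-5\right) = -28 - 35 = -63$)
$Y{\left(M,f \right)} = 16$ ($Y{\left(M,f \right)} = 4 \cdot 4 = 16$)
$y = -48$ ($y = 16 \left(-3\right) = -48$)
$X{\left(K \right)} = \frac{-48 + K}{2 K}$ ($X{\left(K \right)} = \frac{K - 48}{K + K} = \frac{-48 + K}{2 K}$)
$\left(235 - 5022\right) + X{\left(\left(21 - 74\right) \left(91 + \left(43 - 39\right)\right) \right)} = \left(235 - 5022\right) + \frac{-48 + \left(21 - 74\right) \left(91 + \left(43 - 39\right)\right)}{2 \left(21 - 74\right) \left(91 + \left(43 - 39\right)\right)} = -4787 + \frac{-48 - 53 \left(91 + 4\right)}{2 \left(- 53 \left(91 + 4\right)\right)} = -4787 + \frac{-48 - 5035}{2 \left(\left(-53\right) 95\right)} = -4787 + \frac{-48 - 5035}{2 \left(-5035\right)} = -4787 + \frac{1}{2} \left(- \frac{1}{5035}\right) \left(-5083\right) = -4787 + \frac{5083}{10070} = - \frac{48200007}{10070}$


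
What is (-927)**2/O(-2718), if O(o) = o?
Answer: -95481/302 ≈ -316.16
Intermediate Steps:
(-927)**2/O(-2718) = (-927)**2/(-2718) = 859329*(-1/2718) = -95481/302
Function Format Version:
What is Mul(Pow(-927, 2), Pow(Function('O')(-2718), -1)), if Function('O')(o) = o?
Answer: Rational(-95481, 302) ≈ -316.16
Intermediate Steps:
Mul(Pow(-927, 2), Pow(Function('O')(-2718), -1)) = Mul(Pow(-927, 2), Pow(-2718, -1)) = Mul(859329, Rational(-1, 2718)) = Rational(-95481, 302)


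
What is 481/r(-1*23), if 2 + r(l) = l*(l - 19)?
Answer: 481/964 ≈ 0.49896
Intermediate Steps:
r(l) = -2 + l*(-19 + l) (r(l) = -2 + l*(l - 19) = -2 + l*(-19 + l))
481/r(-1*23) = 481/(-2 + (-1*23)² - (-19)*23) = 481/(-2 + (-23)² - 19*(-23)) = 481/(-2 + 529 + 437) = 481/964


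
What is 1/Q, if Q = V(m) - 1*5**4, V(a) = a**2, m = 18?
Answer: -1/301 ≈ -0.0033223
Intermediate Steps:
Q = -301 (Q = 18**2 - 1*5**4 = 324 - 1*625 = 324 - 625 = -301)
1/Q = 1/(-301) = -1/301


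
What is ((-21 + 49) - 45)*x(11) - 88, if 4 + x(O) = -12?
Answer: 184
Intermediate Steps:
x(O) = -16 (x(O) = -4 - 12 = -16)
((-21 + 49) - 45)*x(11) - 88 = ((-21 + 49) - 45)*(-16) - 88 = (28 - 45)*(-16) - 88 = -17*(-16) - 88 = 272 - 88 = 184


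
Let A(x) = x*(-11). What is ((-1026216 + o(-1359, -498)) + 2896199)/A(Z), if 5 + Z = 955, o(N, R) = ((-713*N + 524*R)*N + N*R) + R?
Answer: 479823059/5225 ≈ 91832.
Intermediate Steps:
o(N, R) = R + N*R + N*(-713*N + 524*R) (o(N, R) = (N*(-713*N + 524*R) + N*R) + R = (N*R + N*(-713*N + 524*R)) + R = R + N*R + N*(-713*N + 524*R))
Z = 950 (Z = -5 + 955 = 950)
A(x) = -11*x
((-1026216 + o(-1359, -498)) + 2896199)/A(Z) = ((-1026216 + (-498 - 713*(-1359)² + 525*(-1359)*(-498))) + 2896199)/((-11*950)) = ((-1026216 + (-498 - 713*1846881 + 355310550)) + 2896199)/(-10450) = ((-1026216 + (-498 - 1316826153 + 355310550)) + 2896199)*(-1/10450) = ((-1026216 - 961516101) + 2896199)*(-1/10450) = (-962542317 + 2896199)*(-1/10450) = -959646118*(-1/10450) = 479823059/5225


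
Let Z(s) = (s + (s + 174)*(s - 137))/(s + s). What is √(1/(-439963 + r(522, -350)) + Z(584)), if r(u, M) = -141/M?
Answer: √587509770255275590995730/44964177428 ≈ 17.047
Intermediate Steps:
Z(s) = (s + (-137 + s)*(174 + s))/(2*s) (Z(s) = (s + (174 + s)*(-137 + s))/((2*s)) = (s + (-137 + s)*(174 + s))*(1/(2*s)) = (s + (-137 + s)*(174 + s))/(2*s))
√(1/(-439963 + r(522, -350)) + Z(584)) = √(1/(-439963 - 141/(-350)) + (19 + (½)*584 - 11919/584)) = √(1/(-439963 - 141*(-1/350)) + (19 + 292 - 11919*1/584)) = √(1/(-439963 + 141/350) + (19 + 292 - 11919/584)) = √(1/(-153986909/350) + 169705/584) = √(-350/153986909 + 169705/584) = √(26132348187445/89928354856) = √587509770255275590995730/44964177428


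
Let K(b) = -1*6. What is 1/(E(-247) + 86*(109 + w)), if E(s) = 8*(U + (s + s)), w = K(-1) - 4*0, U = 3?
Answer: 1/4930 ≈ 0.00020284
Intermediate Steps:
K(b) = -6
w = -6 (w = -6 - 4*0 = -6 + 0 = -6)
E(s) = 24 + 16*s (E(s) = 8*(3 + (s + s)) = 8*(3 + 2*s) = 24 + 16*s)
1/(E(-247) + 86*(109 + w)) = 1/((24 + 16*(-247)) + 86*(109 - 6)) = 1/((24 - 3952) + 86*103) = 1/(-3928 + 8858) = 1/4930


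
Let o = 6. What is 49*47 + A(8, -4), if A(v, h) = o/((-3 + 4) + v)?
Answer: 6911/3 ≈ 2303.7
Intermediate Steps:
A(v, h) = 6/(1 + v) (A(v, h) = 6/((-3 + 4) + v) = 6/(1 + v))
49*47 + A(8, -4) = 49*47 + 6/(1 + 8) = 2303 + 6/9 = 2303 + 6*(⅑) = 2303 + ⅔ = 6911/3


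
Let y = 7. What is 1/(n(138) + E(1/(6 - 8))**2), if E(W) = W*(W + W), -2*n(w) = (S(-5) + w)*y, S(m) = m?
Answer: -4/1861 ≈ -0.0021494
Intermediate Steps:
n(w) = 35/2 - 7*w/2 (n(w) = -(-5 + w)*7/2 = -(-35 + 7*w)/2 = 35/2 - 7*w/2)
E(W) = 2*W**2 (E(W) = W*(2*W) = 2*W**2)
1/(n(138) + E(1/(6 - 8))**2) = 1/((35/2 - 7/2*138) + (2*(1/(6 - 8))**2)**2) = 1/((35/2 - 483) + (2*(1/(-2))**2)**2) = 1/(-931/2 + (2*(-1/2)**2)**2) = 1/(-931/2 + (2*(1/4))**2) = 1/(-931/2 + (1/2)**2) = 1/(-931/2 + 1/4) = 1/(-1861/4) = -4/1861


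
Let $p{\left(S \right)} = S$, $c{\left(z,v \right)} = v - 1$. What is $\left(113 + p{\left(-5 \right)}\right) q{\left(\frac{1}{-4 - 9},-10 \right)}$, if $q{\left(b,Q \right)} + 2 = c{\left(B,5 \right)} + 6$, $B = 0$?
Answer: $864$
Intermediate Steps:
$c{\left(z,v \right)} = -1 + v$
$q{\left(b,Q \right)} = 8$ ($q{\left(b,Q \right)} = -2 + \left(\left(-1 + 5\right) + 6\right) = -2 + \left(4 + 6\right) = -2 + 10 = 8$)
$\left(113 + p{\left(-5 \right)}\right) q{\left(\frac{1}{-4 - 9},-10 \right)} = \left(113 - 5\right) 8 = 108 \cdot 8 = 864$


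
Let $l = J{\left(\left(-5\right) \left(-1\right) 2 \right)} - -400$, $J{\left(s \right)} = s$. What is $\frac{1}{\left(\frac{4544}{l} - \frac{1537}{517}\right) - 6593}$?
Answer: $- \frac{105985}{697899566} \approx -0.00015186$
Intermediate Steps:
$l = 410$ ($l = \left(-5\right) \left(-1\right) 2 - -400 = 5 \cdot 2 + 400 = 10 + 400 = 410$)
$\frac{1}{\left(\frac{4544}{l} - \frac{1537}{517}\right) - 6593} = \frac{1}{\left(\frac{4544}{410} - \frac{1537}{517}\right) - 6593} = \frac{1}{\left(4544 \cdot \frac{1}{410} - \frac{1537}{517}\right) - 6593} = \frac{1}{\left(\frac{2272}{205} - \frac{1537}{517}\right) - 6593} = \frac{1}{\frac{859539}{105985} - 6593} = \frac{1}{- \frac{697899566}{105985}} = - \frac{105985}{697899566}$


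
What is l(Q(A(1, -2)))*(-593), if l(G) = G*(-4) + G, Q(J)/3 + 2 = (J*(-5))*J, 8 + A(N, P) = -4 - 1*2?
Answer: -5240934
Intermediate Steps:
A(N, P) = -14 (A(N, P) = -8 + (-4 - 1*2) = -8 + (-4 - 2) = -8 - 6 = -14)
Q(J) = -6 - 15*J² (Q(J) = -6 + 3*((J*(-5))*J) = -6 + 3*((-5*J)*J) = -6 + 3*(-5*J²) = -6 - 15*J²)
l(G) = -3*G (l(G) = -4*G + G = -3*G)
l(Q(A(1, -2)))*(-593) = -3*(-6 - 15*(-14)²)*(-593) = -3*(-6 - 15*196)*(-593) = -3*(-6 - 2940)*(-593) = -3*(-2946)*(-593) = 8838*(-593) = -5240934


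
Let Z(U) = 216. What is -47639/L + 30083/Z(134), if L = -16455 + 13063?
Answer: 14041445/91584 ≈ 153.32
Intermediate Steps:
L = -3392
-47639/L + 30083/Z(134) = -47639/(-3392) + 30083/216 = -47639*(-1/3392) + 30083*(1/216) = 47639/3392 + 30083/216 = 14041445/91584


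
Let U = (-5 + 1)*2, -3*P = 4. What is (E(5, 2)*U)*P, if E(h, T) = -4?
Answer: -128/3 ≈ -42.667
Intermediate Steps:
P = -4/3 (P = -1/3*4 = -4/3 ≈ -1.3333)
U = -8 (U = -4*2 = -8)
(E(5, 2)*U)*P = -4*(-8)*(-4/3) = 32*(-4/3) = -128/3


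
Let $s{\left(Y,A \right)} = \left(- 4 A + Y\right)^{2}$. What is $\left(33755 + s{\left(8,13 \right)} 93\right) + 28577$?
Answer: $242380$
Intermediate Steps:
$s{\left(Y,A \right)} = \left(Y - 4 A\right)^{2}$
$\left(33755 + s{\left(8,13 \right)} 93\right) + 28577 = \left(33755 + \left(\left(-1\right) 8 + 4 \cdot 13\right)^{2} \cdot 93\right) + 28577 = \left(33755 + \left(-8 + 52\right)^{2} \cdot 93\right) + 28577 = \left(33755 + 44^{2} \cdot 93\right) + 28577 = \left(33755 + 1936 \cdot 93\right) + 28577 = \left(33755 + 180048\right) + 28577 = 213803 + 28577 = 242380$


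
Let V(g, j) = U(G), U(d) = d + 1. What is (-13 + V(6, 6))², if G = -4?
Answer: 256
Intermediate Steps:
U(d) = 1 + d
V(g, j) = -3 (V(g, j) = 1 - 4 = -3)
(-13 + V(6, 6))² = (-13 - 3)² = (-16)² = 256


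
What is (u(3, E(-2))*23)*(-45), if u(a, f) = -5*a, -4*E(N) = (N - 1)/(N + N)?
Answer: 15525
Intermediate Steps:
E(N) = -(-1 + N)/(8*N) (E(N) = -(N - 1)/(4*(N + N)) = -(-1 + N)/(4*(2*N)) = -(-1 + N)*1/(2*N)/4 = -(-1 + N)/(8*N))
(u(3, E(-2))*23)*(-45) = (-5*3*23)*(-45) = -15*23*(-45) = -345*(-45) = 15525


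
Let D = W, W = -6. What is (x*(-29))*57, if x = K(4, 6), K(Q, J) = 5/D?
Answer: 2755/2 ≈ 1377.5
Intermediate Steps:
D = -6
K(Q, J) = -⅚ (K(Q, J) = 5/(-6) = 5*(-⅙) = -⅚)
x = -⅚ ≈ -0.83333
(x*(-29))*57 = -⅚*(-29)*57 = (145/6)*57 = 2755/2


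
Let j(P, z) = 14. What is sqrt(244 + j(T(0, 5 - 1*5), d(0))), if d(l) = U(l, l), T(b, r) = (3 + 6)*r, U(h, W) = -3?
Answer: sqrt(258) ≈ 16.062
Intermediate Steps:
T(b, r) = 9*r
d(l) = -3
sqrt(244 + j(T(0, 5 - 1*5), d(0))) = sqrt(244 + 14) = sqrt(258)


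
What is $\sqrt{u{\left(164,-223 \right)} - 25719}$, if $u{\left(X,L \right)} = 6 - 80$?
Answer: $i \sqrt{25793} \approx 160.6 i$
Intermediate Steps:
$u{\left(X,L \right)} = -74$ ($u{\left(X,L \right)} = 6 - 80 = -74$)
$\sqrt{u{\left(164,-223 \right)} - 25719} = \sqrt{-74 - 25719} = \sqrt{-25793} = i \sqrt{25793}$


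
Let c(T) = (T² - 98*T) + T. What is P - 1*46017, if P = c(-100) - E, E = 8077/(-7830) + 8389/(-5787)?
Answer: -132485444789/5034690 ≈ -26315.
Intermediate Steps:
c(T) = T² - 97*T
E = -12491941/5034690 (E = 8077*(-1/7830) + 8389*(-1/5787) = -8077/7830 - 8389/5787 = -12491941/5034690 ≈ -2.4812)
P = 99195884941/5034690 (P = -100*(-97 - 100) - 1*(-12491941/5034690) = -100*(-197) + 12491941/5034690 = 19700 + 12491941/5034690 = 99195884941/5034690 ≈ 19702.)
P - 1*46017 = 99195884941/5034690 - 1*46017 = 99195884941/5034690 - 46017 = -132485444789/5034690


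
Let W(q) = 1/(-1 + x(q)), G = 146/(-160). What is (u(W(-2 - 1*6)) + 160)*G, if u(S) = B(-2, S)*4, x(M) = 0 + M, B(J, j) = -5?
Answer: -511/4 ≈ -127.75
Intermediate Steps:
x(M) = M
G = -73/80 (G = 146*(-1/160) = -73/80 ≈ -0.91250)
W(q) = 1/(-1 + q)
u(S) = -20 (u(S) = -5*4 = -20)
(u(W(-2 - 1*6)) + 160)*G = (-20 + 160)*(-73/80) = 140*(-73/80) = -511/4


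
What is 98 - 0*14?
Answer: 98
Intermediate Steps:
98 - 0*14 = 98 - 55*0 = 98 + 0 = 98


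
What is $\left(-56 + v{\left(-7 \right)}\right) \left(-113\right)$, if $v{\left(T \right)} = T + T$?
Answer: $7910$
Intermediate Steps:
$v{\left(T \right)} = 2 T$
$\left(-56 + v{\left(-7 \right)}\right) \left(-113\right) = \left(-56 + 2 \left(-7\right)\right) \left(-113\right) = \left(-56 - 14\right) \left(-113\right) = \left(-70\right) \left(-113\right) = 7910$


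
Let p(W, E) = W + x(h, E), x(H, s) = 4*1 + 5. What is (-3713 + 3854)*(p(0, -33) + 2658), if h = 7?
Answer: 376047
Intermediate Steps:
x(H, s) = 9 (x(H, s) = 4 + 5 = 9)
p(W, E) = 9 + W (p(W, E) = W + 9 = 9 + W)
(-3713 + 3854)*(p(0, -33) + 2658) = (-3713 + 3854)*((9 + 0) + 2658) = 141*(9 + 2658) = 141*2667 = 376047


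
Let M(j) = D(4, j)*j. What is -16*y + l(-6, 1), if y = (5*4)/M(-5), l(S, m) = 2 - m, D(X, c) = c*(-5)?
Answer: 89/25 ≈ 3.5600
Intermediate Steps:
D(X, c) = -5*c
M(j) = -5*j² (M(j) = (-5*j)*j = -5*j²)
y = -4/25 (y = (5*4)/((-5*(-5)²)) = 20/((-5*25)) = 20/(-125) = 20*(-1/125) = -4/25 ≈ -0.16000)
-16*y + l(-6, 1) = -16*(-4/25) + (2 - 1*1) = 64/25 + (2 - 1) = 64/25 + 1 = 89/25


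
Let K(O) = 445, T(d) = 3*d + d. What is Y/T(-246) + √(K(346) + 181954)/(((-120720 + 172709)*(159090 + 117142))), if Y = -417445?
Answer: 417445/984 + √182399/14361025448 ≈ 424.23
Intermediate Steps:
T(d) = 4*d
Y/T(-246) + √(K(346) + 181954)/(((-120720 + 172709)*(159090 + 117142))) = -417445/(4*(-246)) + √(445 + 181954)/(((-120720 + 172709)*(159090 + 117142))) = -417445/(-984) + √182399/((51989*276232)) = -417445*(-1/984) + √182399/14361025448 = 417445/984 + √182399*(1/14361025448) = 417445/984 + √182399/14361025448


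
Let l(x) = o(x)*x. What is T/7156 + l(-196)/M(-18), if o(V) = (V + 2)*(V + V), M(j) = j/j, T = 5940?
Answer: -26665773427/1789 ≈ -1.4905e+7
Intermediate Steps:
M(j) = 1
o(V) = 2*V*(2 + V) (o(V) = (2 + V)*(2*V) = 2*V*(2 + V))
l(x) = 2*x²*(2 + x) (l(x) = (2*x*(2 + x))*x = 2*x²*(2 + x))
T/7156 + l(-196)/M(-18) = 5940/7156 + (2*(-196)²*(2 - 196))/1 = 5940*(1/7156) + (2*38416*(-194))*1 = 1485/1789 - 14905408*1 = 1485/1789 - 14905408 = -26665773427/1789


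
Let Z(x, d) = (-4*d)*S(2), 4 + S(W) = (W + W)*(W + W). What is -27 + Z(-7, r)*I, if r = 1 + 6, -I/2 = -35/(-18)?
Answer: 3839/3 ≈ 1279.7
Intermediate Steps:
S(W) = -4 + 4*W² (S(W) = -4 + (W + W)*(W + W) = -4 + (2*W)*(2*W) = -4 + 4*W²)
I = -35/9 (I = -(-70)/(-18) = -(-70)*(-1)/18 = -2*35/18 = -35/9 ≈ -3.8889)
r = 7
Z(x, d) = -48*d (Z(x, d) = (-4*d)*(-4 + 4*2²) = (-4*d)*(-4 + 4*4) = (-4*d)*(-4 + 16) = -4*d*12 = -48*d)
-27 + Z(-7, r)*I = -27 - 48*7*(-35/9) = -27 - 336*(-35/9) = -27 + 3920/3 = 3839/3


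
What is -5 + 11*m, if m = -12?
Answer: -137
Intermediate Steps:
-5 + 11*m = -5 + 11*(-12) = -5 - 132 = -137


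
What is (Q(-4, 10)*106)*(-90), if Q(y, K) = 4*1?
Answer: -38160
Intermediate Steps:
Q(y, K) = 4
(Q(-4, 10)*106)*(-90) = (4*106)*(-90) = 424*(-90) = -38160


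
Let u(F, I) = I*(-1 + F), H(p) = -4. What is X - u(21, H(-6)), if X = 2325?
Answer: 2405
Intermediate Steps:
X - u(21, H(-6)) = 2325 - (-4)*(-1 + 21) = 2325 - (-4)*20 = 2325 - 1*(-80) = 2325 + 80 = 2405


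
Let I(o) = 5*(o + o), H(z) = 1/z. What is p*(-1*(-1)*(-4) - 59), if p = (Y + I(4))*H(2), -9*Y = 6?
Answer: -1239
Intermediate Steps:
I(o) = 10*o (I(o) = 5*(2*o) = 10*o)
Y = -⅔ (Y = -⅑*6 = -⅔ ≈ -0.66667)
p = 59/3 (p = (-⅔ + 10*4)/2 = (-⅔ + 40)*(½) = (118/3)*(½) = 59/3 ≈ 19.667)
p*(-1*(-1)*(-4) - 59) = 59*(-1*(-1)*(-4) - 59)/3 = 59*(1*(-4) - 59)/3 = 59*(-4 - 59)/3 = (59/3)*(-63) = -1239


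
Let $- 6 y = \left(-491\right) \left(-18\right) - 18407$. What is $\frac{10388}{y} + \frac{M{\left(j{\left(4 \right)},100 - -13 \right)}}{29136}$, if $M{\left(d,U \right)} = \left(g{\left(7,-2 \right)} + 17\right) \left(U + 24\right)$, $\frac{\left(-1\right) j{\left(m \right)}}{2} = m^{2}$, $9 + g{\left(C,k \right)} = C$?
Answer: $\frac{87412043}{13276304} \approx 6.5841$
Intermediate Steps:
$g{\left(C,k \right)} = -9 + C$
$y = \frac{9569}{6}$ ($y = - \frac{\left(-491\right) \left(-18\right) - 18407}{6} = - \frac{8838 - 18407}{6} = \left(- \frac{1}{6}\right) \left(-9569\right) = \frac{9569}{6} \approx 1594.8$)
$j{\left(m \right)} = - 2 m^{2}$
$M{\left(d,U \right)} = 360 + 15 U$ ($M{\left(d,U \right)} = \left(\left(-9 + 7\right) + 17\right) \left(U + 24\right) = \left(-2 + 17\right) \left(24 + U\right) = 15 \left(24 + U\right) = 360 + 15 U$)
$\frac{10388}{y} + \frac{M{\left(j{\left(4 \right)},100 - -13 \right)}}{29136} = \frac{10388}{\frac{9569}{6}} + \frac{360 + 15 \left(100 - -13\right)}{29136} = 10388 \cdot \frac{6}{9569} + \left(360 + 15 \left(100 + 13\right)\right) \frac{1}{29136} = \frac{8904}{1367} + \left(360 + 15 \cdot 113\right) \frac{1}{29136} = \frac{8904}{1367} + \left(360 + 1695\right) \frac{1}{29136} = \frac{8904}{1367} + 2055 \cdot \frac{1}{29136} = \frac{8904}{1367} + \frac{685}{9712} = \frac{87412043}{13276304}$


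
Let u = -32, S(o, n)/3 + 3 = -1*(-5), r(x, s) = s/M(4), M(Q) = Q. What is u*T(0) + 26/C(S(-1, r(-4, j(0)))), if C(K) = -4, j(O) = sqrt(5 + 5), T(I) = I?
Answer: -13/2 ≈ -6.5000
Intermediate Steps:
j(O) = sqrt(10)
r(x, s) = s/4
S(o, n) = 6 (S(o, n) = -9 + 3*(-1*(-5)) = -9 + 3*5 = -9 + 15 = 6)
u*T(0) + 26/C(S(-1, r(-4, j(0)))) = -32*0 + 26/(-4) = 0 + 26*(-1/4) = 0 - 13/2 = -13/2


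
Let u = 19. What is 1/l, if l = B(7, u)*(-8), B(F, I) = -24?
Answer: 1/192 ≈ 0.0052083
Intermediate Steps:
l = 192 (l = -24*(-8) = 192)
1/l = 1/192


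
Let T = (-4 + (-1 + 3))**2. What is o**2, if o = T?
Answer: 16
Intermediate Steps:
T = 4 (T = (-4 + 2)**2 = (-2)**2 = 4)
o = 4
o**2 = 4**2 = 16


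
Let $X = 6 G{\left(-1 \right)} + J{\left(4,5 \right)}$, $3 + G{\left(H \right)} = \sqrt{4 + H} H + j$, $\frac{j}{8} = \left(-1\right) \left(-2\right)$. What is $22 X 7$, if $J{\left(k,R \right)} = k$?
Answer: $12628 - 924 \sqrt{3} \approx 11028.0$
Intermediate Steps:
$j = 16$ ($j = 8 \left(\left(-1\right) \left(-2\right)\right) = 8 \cdot 2 = 16$)
$G{\left(H \right)} = 13 + H \sqrt{4 + H}$ ($G{\left(H \right)} = -3 + \left(\sqrt{4 + H} H + 16\right) = -3 + \left(H \sqrt{4 + H} + 16\right) = -3 + \left(16 + H \sqrt{4 + H}\right) = 13 + H \sqrt{4 + H}$)
$X = 82 - 6 \sqrt{3}$ ($X = 6 \left(13 - \sqrt{4 - 1}\right) + 4 = 6 \left(13 - \sqrt{3}\right) + 4 = \left(78 - 6 \sqrt{3}\right) + 4 = 82 - 6 \sqrt{3} \approx 71.608$)
$22 X 7 = 22 \left(82 - 6 \sqrt{3}\right) 7 = \left(1804 - 132 \sqrt{3}\right) 7 = 12628 - 924 \sqrt{3}$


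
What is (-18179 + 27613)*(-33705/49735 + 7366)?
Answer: 98737404382/1421 ≈ 6.9484e+7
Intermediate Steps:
(-18179 + 27613)*(-33705/49735 + 7366) = 9434*(-33705*1/49735 + 7366) = 9434*(-963/1421 + 7366) = 9434*(10466123/1421) = 98737404382/1421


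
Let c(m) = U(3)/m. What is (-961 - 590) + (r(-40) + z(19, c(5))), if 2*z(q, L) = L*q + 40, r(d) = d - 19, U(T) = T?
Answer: -15843/10 ≈ -1584.3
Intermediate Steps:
r(d) = -19 + d
c(m) = 3/m
z(q, L) = 20 + L*q/2 (z(q, L) = (L*q + 40)/2 = (40 + L*q)/2 = 20 + L*q/2)
(-961 - 590) + (r(-40) + z(19, c(5))) = (-961 - 590) + ((-19 - 40) + (20 + (½)*(3/5)*19)) = -1551 + (-59 + (20 + (½)*(3*(⅕))*19)) = -1551 + (-59 + (20 + (½)*(⅗)*19)) = -1551 + (-59 + (20 + 57/10)) = -1551 + (-59 + 257/10) = -1551 - 333/10 = -15843/10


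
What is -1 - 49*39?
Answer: -1912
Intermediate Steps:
-1 - 49*39 = -1 - 1911 = -1912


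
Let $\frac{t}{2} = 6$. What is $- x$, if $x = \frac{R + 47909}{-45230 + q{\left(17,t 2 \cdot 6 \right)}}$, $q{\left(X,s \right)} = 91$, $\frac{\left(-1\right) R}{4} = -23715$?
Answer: $\frac{142769}{45139} \approx 3.1629$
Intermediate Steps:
$t = 12$ ($t = 2 \cdot 6 = 12$)
$R = 94860$ ($R = \left(-4\right) \left(-23715\right) = 94860$)
$x = - \frac{142769}{45139}$ ($x = \frac{94860 + 47909}{-45230 + 91} = \frac{142769}{-45139} = 142769 \left(- \frac{1}{45139}\right) = - \frac{142769}{45139} \approx -3.1629$)
$- x = \left(-1\right) \left(- \frac{142769}{45139}\right) = \frac{142769}{45139}$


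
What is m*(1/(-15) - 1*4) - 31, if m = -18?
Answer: 211/5 ≈ 42.200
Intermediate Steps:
m*(1/(-15) - 1*4) - 31 = -18*(1/(-15) - 1*4) - 31 = -18*(-1/15 - 4) - 31 = -18*(-61/15) - 31 = 366/5 - 31 = 211/5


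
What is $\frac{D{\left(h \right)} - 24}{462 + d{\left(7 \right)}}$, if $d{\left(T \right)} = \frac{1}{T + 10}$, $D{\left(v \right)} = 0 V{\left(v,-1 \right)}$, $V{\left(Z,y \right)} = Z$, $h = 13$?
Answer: $- \frac{408}{7855} \approx -0.051941$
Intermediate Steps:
$D{\left(v \right)} = 0$ ($D{\left(v \right)} = 0 v = 0$)
$d{\left(T \right)} = \frac{1}{10 + T}$
$\frac{D{\left(h \right)} - 24}{462 + d{\left(7 \right)}} = \frac{0 - 24}{462 + \frac{1}{10 + 7}} = - \frac{24}{462 + \frac{1}{17}} = - \frac{24}{\frac{7855}{17}} = \left(-24\right) \frac{17}{7855} = - \frac{408}{7855}$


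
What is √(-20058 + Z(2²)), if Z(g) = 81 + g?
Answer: I*√19973 ≈ 141.33*I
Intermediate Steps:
√(-20058 + Z(2²)) = √(-20058 + (81 + 2²)) = √(-20058 + (81 + 4)) = √(-20058 + 85) = √(-19973) = I*√19973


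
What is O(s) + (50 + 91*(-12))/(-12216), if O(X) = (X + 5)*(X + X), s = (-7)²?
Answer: 32324057/6108 ≈ 5292.1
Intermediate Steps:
s = 49
O(X) = 2*X*(5 + X) (O(X) = (5 + X)*(2*X) = 2*X*(5 + X))
O(s) + (50 + 91*(-12))/(-12216) = 2*49*(5 + 49) + (50 + 91*(-12))/(-12216) = 2*49*54 + (50 - 1092)*(-1/12216) = 5292 - 1042*(-1/12216) = 5292 + 521/6108 = 32324057/6108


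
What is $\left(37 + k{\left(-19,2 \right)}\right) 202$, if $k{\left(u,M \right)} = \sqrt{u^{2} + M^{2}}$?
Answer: $7474 + 202 \sqrt{365} \approx 11333.0$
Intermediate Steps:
$k{\left(u,M \right)} = \sqrt{M^{2} + u^{2}}$
$\left(37 + k{\left(-19,2 \right)}\right) 202 = \left(37 + \sqrt{2^{2} + \left(-19\right)^{2}}\right) 202 = \left(37 + \sqrt{4 + 361}\right) 202 = \left(37 + \sqrt{365}\right) 202 = 7474 + 202 \sqrt{365}$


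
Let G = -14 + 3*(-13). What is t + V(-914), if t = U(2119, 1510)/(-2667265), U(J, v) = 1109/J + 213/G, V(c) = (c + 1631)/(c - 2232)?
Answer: -3304275834451/14498342469182 ≈ -0.22791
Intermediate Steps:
G = -53 (G = -14 - 39 = -53)
V(c) = (1631 + c)/(-2232 + c)
U(J, v) = -213/53 + 1109/J (U(J, v) = 1109/J + 213/(-53) = 1109/J + 213*(-1/53) = 1109/J - 213/53 = -213/53 + 1109/J)
t = 78514/59910506071 (t = (-213/53 + 1109/2119)/(-2667265) = (-213/53 + 1109*(1/2119))*(-1/2667265) = (-213/53 + 1109/2119)*(-1/2667265) = -392570/112307*(-1/2667265) = 78514/59910506071 ≈ 1.3105e-6)
t + V(-914) = 78514/59910506071 + (1631 - 914)/(-2232 - 914) = 78514/59910506071 + 717/(-3146) = 78514/59910506071 - 1/3146*717 = 78514/59910506071 - 717/3146 = -3304275834451/14498342469182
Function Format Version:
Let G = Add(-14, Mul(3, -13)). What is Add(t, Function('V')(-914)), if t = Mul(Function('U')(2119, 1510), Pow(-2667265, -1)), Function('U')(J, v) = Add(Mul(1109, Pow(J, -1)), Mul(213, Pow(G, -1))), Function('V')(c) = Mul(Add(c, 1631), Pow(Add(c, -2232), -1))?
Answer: Rational(-3304275834451, 14498342469182) ≈ -0.22791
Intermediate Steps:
G = -53 (G = Add(-14, -39) = -53)
Function('V')(c) = Mul(Pow(Add(-2232, c), -1), Add(1631, c)) (Function('V')(c) = Mul(Add(1631, c), Pow(Add(-2232, c), -1)) = Mul(Pow(Add(-2232, c), -1), Add(1631, c)))
Function('U')(J, v) = Add(Rational(-213, 53), Mul(1109, Pow(J, -1))) (Function('U')(J, v) = Add(Mul(1109, Pow(J, -1)), Mul(213, Pow(-53, -1))) = Add(Mul(1109, Pow(J, -1)), Mul(213, Rational(-1, 53))) = Add(Mul(1109, Pow(J, -1)), Rational(-213, 53)) = Add(Rational(-213, 53), Mul(1109, Pow(J, -1))))
t = Rational(78514, 59910506071) (t = Mul(Add(Rational(-213, 53), Mul(1109, Pow(2119, -1))), Pow(-2667265, -1)) = Mul(Add(Rational(-213, 53), Mul(1109, Rational(1, 2119))), Rational(-1, 2667265)) = Mul(Add(Rational(-213, 53), Rational(1109, 2119)), Rational(-1, 2667265)) = Mul(Rational(-392570, 112307), Rational(-1, 2667265)) = Rational(78514, 59910506071) ≈ 1.3105e-6)
Add(t, Function('V')(-914)) = Add(Rational(78514, 59910506071), Mul(Pow(Add(-2232, -914), -1), Add(1631, -914))) = Add(Rational(78514, 59910506071), Mul(Pow(-3146, -1), 717)) = Add(Rational(78514, 59910506071), Mul(Rational(-1, 3146), 717)) = Add(Rational(78514, 59910506071), Rational(-717, 3146)) = Rational(-3304275834451, 14498342469182)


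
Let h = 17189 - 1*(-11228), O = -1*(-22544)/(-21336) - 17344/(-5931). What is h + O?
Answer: 149842998433/5272659 ≈ 28419.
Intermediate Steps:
O = 9847630/5272659 (O = 22544*(-1/21336) - 17344*(-1/5931) = -2818/2667 + 17344/5931 = 9847630/5272659 ≈ 1.8677)
h = 28417 (h = 17189 + 11228 = 28417)
h + O = 28417 + 9847630/5272659 = 149842998433/5272659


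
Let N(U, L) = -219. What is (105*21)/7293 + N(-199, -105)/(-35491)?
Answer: 26618274/86278621 ≈ 0.30852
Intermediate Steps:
(105*21)/7293 + N(-199, -105)/(-35491) = (105*21)/7293 - 219/(-35491) = 2205*(1/7293) - 219*(-1/35491) = 735/2431 + 219/35491 = 26618274/86278621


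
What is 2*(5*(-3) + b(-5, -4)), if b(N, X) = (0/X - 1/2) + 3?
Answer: -25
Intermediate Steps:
b(N, X) = 5/2 (b(N, X) = (0 - 1*½) + 3 = (0 - ½) + 3 = -½ + 3 = 5/2)
2*(5*(-3) + b(-5, -4)) = 2*(5*(-3) + 5/2) = 2*(-15 + 5/2) = 2*(-25/2) = -25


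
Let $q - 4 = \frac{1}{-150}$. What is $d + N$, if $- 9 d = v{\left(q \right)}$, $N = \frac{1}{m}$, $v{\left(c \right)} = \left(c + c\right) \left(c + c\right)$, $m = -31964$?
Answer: $- \frac{11468765789}{1618177500} \approx -7.0875$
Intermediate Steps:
$q = \frac{599}{150}$ ($q = 4 + \frac{1}{-150} = 4 - \frac{1}{150} = \frac{599}{150} \approx 3.9933$)
$v{\left(c \right)} = 4 c^{2}$ ($v{\left(c \right)} = 2 c 2 c = 4 c^{2}$)
$N = - \frac{1}{31964}$ ($N = \frac{1}{-31964} = - \frac{1}{31964} \approx -3.1285 \cdot 10^{-5}$)
$d = - \frac{358801}{50625}$ ($d = - \frac{4 \left(\frac{599}{150}\right)^{2}}{9} = - \frac{4 \cdot \frac{358801}{22500}}{9} = \left(- \frac{1}{9}\right) \frac{358801}{5625} = - \frac{358801}{50625} \approx -7.0874$)
$d + N = - \frac{358801}{50625} - \frac{1}{31964} = - \frac{11468765789}{1618177500}$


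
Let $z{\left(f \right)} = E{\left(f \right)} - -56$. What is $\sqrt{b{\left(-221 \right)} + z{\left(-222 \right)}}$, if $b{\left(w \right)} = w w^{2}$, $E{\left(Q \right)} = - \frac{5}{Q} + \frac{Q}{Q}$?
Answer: $\frac{i \sqrt{531961835226}}{222} \approx 3285.4 i$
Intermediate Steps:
$E{\left(Q \right)} = 1 - \frac{5}{Q}$ ($E{\left(Q \right)} = - \frac{5}{Q} + 1 = 1 - \frac{5}{Q}$)
$b{\left(w \right)} = w^{3}$
$z{\left(f \right)} = 56 + \frac{-5 + f}{f}$ ($z{\left(f \right)} = \frac{-5 + f}{f} - -56 = \frac{-5 + f}{f} + 56 = 56 + \frac{-5 + f}{f}$)
$\sqrt{b{\left(-221 \right)} + z{\left(-222 \right)}} = \sqrt{\left(-221\right)^{3} + \left(57 - \frac{5}{-222}\right)} = \sqrt{-10793861 + \left(57 - - \frac{5}{222}\right)} = \sqrt{-10793861 + \left(57 + \frac{5}{222}\right)} = \sqrt{-10793861 + \frac{12659}{222}} = \sqrt{- \frac{2396224483}{222}} = \frac{i \sqrt{531961835226}}{222}$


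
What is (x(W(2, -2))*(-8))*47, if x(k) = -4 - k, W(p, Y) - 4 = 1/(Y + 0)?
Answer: 2820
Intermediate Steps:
W(p, Y) = 4 + 1/Y (W(p, Y) = 4 + 1/(Y + 0) = 4 + 1/Y)
(x(W(2, -2))*(-8))*47 = ((-4 - (4 + 1/(-2)))*(-8))*47 = ((-4 - (4 - 1/2))*(-8))*47 = ((-4 - 1*7/2)*(-8))*47 = ((-4 - 7/2)*(-8))*47 = -15/2*(-8)*47 = 60*47 = 2820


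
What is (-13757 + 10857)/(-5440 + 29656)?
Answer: -725/6054 ≈ -0.11976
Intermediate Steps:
(-13757 + 10857)/(-5440 + 29656) = -2900/24216 = -2900*1/24216 = -725/6054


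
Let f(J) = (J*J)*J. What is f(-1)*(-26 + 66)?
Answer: -40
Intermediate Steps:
f(J) = J³ (f(J) = J²*J = J³)
f(-1)*(-26 + 66) = (-1)³*(-26 + 66) = -1*40 = -40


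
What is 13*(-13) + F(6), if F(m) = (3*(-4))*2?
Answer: -193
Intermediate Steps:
F(m) = -24 (F(m) = -12*2 = -24)
13*(-13) + F(6) = 13*(-13) - 24 = -169 - 24 = -193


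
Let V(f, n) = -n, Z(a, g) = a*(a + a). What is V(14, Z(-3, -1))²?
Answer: 324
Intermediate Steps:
Z(a, g) = 2*a² (Z(a, g) = a*(2*a) = 2*a²)
V(14, Z(-3, -1))² = (-2*(-3)²)² = (-2*9)² = (-1*18)² = (-18)² = 324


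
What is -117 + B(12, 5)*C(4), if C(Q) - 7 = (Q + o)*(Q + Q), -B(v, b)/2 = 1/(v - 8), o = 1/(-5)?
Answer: -1357/10 ≈ -135.70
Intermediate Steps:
o = -1/5 ≈ -0.20000
B(v, b) = -2/(-8 + v) (B(v, b) = -2/(v - 8) = -2/(-8 + v))
C(Q) = 7 + 2*Q*(-1/5 + Q) (C(Q) = 7 + (Q - 1/5)*(Q + Q) = 7 + (-1/5 + Q)*(2*Q) = 7 + 2*Q*(-1/5 + Q))
-117 + B(12, 5)*C(4) = -117 + (-2/(-8 + 12))*(7 + 2*4**2 - 2/5*4) = -117 + (-2/4)*(7 + 2*16 - 8/5) = -117 + (-2*1/4)*(7 + 32 - 8/5) = -117 - 1/2*187/5 = -117 - 187/10 = -1357/10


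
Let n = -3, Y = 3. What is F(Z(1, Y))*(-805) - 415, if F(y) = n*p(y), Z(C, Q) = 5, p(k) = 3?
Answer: 6830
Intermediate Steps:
F(y) = -9 (F(y) = -3*3 = -9)
F(Z(1, Y))*(-805) - 415 = -9*(-805) - 415 = 7245 - 415 = 6830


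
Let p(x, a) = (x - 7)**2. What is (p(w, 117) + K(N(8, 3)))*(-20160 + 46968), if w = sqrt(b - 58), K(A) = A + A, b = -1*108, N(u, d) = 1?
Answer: -3082920 - 375312*I*sqrt(166) ≈ -3.0829e+6 - 4.8356e+6*I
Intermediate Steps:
b = -108
K(A) = 2*A
w = I*sqrt(166) (w = sqrt(-108 - 58) = sqrt(-166) = I*sqrt(166) ≈ 12.884*I)
p(x, a) = (-7 + x)**2
(p(w, 117) + K(N(8, 3)))*(-20160 + 46968) = ((-7 + I*sqrt(166))**2 + 2*1)*(-20160 + 46968) = ((-7 + I*sqrt(166))**2 + 2)*26808 = (2 + (-7 + I*sqrt(166))**2)*26808 = 53616 + 26808*(-7 + I*sqrt(166))**2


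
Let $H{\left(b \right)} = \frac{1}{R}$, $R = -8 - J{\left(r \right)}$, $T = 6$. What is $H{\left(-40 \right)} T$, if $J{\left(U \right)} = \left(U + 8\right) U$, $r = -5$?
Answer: $\frac{6}{7} \approx 0.85714$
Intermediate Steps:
$J{\left(U \right)} = U \left(8 + U\right)$ ($J{\left(U \right)} = \left(8 + U\right) U = U \left(8 + U\right)$)
$R = 7$ ($R = -8 - - 5 \left(8 - 5\right) = -8 - \left(-5\right) 3 = -8 - -15 = -8 + 15 = 7$)
$H{\left(b \right)} = \frac{1}{7}$
$H{\left(-40 \right)} T = \frac{1}{7} \cdot 6 = \frac{6}{7}$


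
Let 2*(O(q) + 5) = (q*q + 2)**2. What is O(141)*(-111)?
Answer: -43882038369/2 ≈ -2.1941e+10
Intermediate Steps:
O(q) = -5 + (2 + q**2)**2/2 (O(q) = -5 + (q*q + 2)**2/2 = -5 + (q**2 + 2)**2/2 = -5 + (2 + q**2)**2/2)
O(141)*(-111) = (-5 + (2 + 141**2)**2/2)*(-111) = (-5 + (2 + 19881)**2/2)*(-111) = (-5 + (1/2)*19883**2)*(-111) = (-5 + (1/2)*395333689)*(-111) = (-5 + 395333689/2)*(-111) = (395333679/2)*(-111) = -43882038369/2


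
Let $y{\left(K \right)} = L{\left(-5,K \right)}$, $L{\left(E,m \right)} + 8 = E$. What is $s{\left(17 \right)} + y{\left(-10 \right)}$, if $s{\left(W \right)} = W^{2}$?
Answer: $276$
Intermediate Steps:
$L{\left(E,m \right)} = -8 + E$
$y{\left(K \right)} = -13$ ($y{\left(K \right)} = -8 - 5 = -13$)
$s{\left(17 \right)} + y{\left(-10 \right)} = 17^{2} - 13 = 289 - 13 = 276$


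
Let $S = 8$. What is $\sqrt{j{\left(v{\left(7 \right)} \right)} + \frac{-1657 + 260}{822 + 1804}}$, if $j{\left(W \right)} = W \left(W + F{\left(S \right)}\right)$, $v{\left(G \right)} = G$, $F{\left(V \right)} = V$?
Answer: $\frac{\sqrt{720398458}}{2626} \approx 10.221$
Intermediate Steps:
$j{\left(W \right)} = W \left(8 + W\right)$ ($j{\left(W \right)} = W \left(W + 8\right) = W \left(8 + W\right)$)
$\sqrt{j{\left(v{\left(7 \right)} \right)} + \frac{-1657 + 260}{822 + 1804}} = \sqrt{7 \left(8 + 7\right) + \frac{-1657 + 260}{822 + 1804}} = \sqrt{7 \cdot 15 - \frac{1397}{2626}} = \sqrt{105 - \frac{1397}{2626}} = \sqrt{\frac{274333}{2626}} = \frac{\sqrt{720398458}}{2626}$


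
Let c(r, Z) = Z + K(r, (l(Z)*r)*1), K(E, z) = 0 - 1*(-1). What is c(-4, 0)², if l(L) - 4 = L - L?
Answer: 1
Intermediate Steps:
l(L) = 4 (l(L) = 4 + (L - L) = 4 + 0 = 4)
K(E, z) = 1 (K(E, z) = 0 + 1 = 1)
c(r, Z) = 1 + Z (c(r, Z) = Z + 1 = 1 + Z)
c(-4, 0)² = (1 + 0)² = 1² = 1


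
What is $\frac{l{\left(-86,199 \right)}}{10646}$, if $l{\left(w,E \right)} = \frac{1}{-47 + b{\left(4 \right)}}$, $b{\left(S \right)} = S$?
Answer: $- \frac{1}{457778} \approx -2.1845 \cdot 10^{-6}$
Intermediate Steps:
$l{\left(w,E \right)} = - \frac{1}{43}$ ($l{\left(w,E \right)} = \frac{1}{-47 + 4} = \frac{1}{-43} = - \frac{1}{43}$)
$\frac{l{\left(-86,199 \right)}}{10646} = - \frac{1}{43 \cdot 10646} = \left(- \frac{1}{43}\right) \frac{1}{10646} = - \frac{1}{457778}$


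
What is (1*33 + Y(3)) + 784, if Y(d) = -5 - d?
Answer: 809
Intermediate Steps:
(1*33 + Y(3)) + 784 = (1*33 + (-5 - 1*3)) + 784 = (33 + (-5 - 3)) + 784 = (33 - 8) + 784 = 25 + 784 = 809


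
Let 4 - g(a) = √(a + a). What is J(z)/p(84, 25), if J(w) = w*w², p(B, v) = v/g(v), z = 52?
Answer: 562432/25 - 140608*√2/5 ≈ -17273.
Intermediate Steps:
g(a) = 4 - √2*√a (g(a) = 4 - √(a + a) = 4 - √(2*a) = 4 - √2*√a)
p(B, v) = v/(4 - √2*√v)
J(w) = w³
J(z)/p(84, 25) = 52³/((-1*25/(-4 + √2*√25))) = 140608/((-1*25/(-4 + √2*5))) = 140608/((-1*25/(-4 + 5*√2))) = 140608/((-25/(-4 + 5*√2))) = 140608*(4/25 - √2/5) = 562432/25 - 140608*√2/5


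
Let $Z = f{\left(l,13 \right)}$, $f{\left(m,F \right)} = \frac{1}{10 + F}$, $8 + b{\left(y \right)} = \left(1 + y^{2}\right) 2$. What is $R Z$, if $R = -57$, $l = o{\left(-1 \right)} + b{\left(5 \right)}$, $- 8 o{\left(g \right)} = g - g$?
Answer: $- \frac{57}{23} \approx -2.4783$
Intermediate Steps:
$o{\left(g \right)} = 0$ ($o{\left(g \right)} = - \frac{g - g}{8} = \left(- \frac{1}{8}\right) 0 = 0$)
$b{\left(y \right)} = -6 + 2 y^{2}$ ($b{\left(y \right)} = -8 + \left(1 + y^{2}\right) 2 = -8 + \left(2 + 2 y^{2}\right) = -6 + 2 y^{2}$)
$l = 44$ ($l = 0 - \left(6 - 2 \cdot 5^{2}\right) = 0 + \left(-6 + 2 \cdot 25\right) = 0 + \left(-6 + 50\right) = 0 + 44 = 44$)
$Z = \frac{1}{23}$ ($Z = \frac{1}{10 + 13} = \frac{1}{23} \approx 0.043478$)
$R Z = \left(-57\right) \frac{1}{23} = - \frac{57}{23}$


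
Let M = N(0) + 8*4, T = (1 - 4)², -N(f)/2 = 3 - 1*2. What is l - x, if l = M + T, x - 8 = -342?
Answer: 373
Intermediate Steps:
x = -334 (x = 8 - 342 = -334)
N(f) = -2 (N(f) = -2*(3 - 1*2) = -2*(3 - 2) = -2*1 = -2)
T = 9 (T = (-3)² = 9)
M = 30 (M = -2 + 8*4 = -2 + 32 = 30)
l = 39 (l = 30 + 9 = 39)
l - x = 39 - 1*(-334) = 39 + 334 = 373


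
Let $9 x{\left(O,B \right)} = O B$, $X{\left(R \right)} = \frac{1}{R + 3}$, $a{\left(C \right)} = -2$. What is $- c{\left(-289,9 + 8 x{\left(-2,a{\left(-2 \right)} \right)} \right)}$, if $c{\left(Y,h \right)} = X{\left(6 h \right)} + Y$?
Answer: $\frac{67912}{235} \approx 288.99$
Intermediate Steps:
$X{\left(R \right)} = \frac{1}{3 + R}$
$x{\left(O,B \right)} = \frac{B O}{9}$ ($x{\left(O,B \right)} = \frac{O B}{9} = \frac{B O}{9}$)
$c{\left(Y,h \right)} = Y + \frac{1}{3 + 6 h}$ ($c{\left(Y,h \right)} = \frac{1}{3 + 6 h} + Y = Y + \frac{1}{3 + 6 h}$)
$- c{\left(-289,9 + 8 x{\left(-2,a{\left(-2 \right)} \right)} \right)} = - (-289 + \frac{1}{3 + 6 \left(9 + 8 \cdot \frac{1}{9} \left(-2\right) \left(-2\right)\right)}) = - (-289 + \frac{1}{3 + 6 \left(9 + 8 \cdot \frac{4}{9}\right)}) = - (-289 + \frac{1}{3 + 6 \left(9 + \frac{32}{9}\right)}) = - (-289 + \frac{1}{3 + 6 \cdot \frac{113}{9}}) = - (-289 + \frac{1}{3 + \frac{226}{3}}) = - (-289 + \frac{1}{\frac{235}{3}}) = - (-289 + \frac{3}{235}) = \left(-1\right) \left(- \frac{67912}{235}\right) = \frac{67912}{235}$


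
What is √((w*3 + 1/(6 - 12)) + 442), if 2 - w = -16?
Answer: 5*√714/6 ≈ 22.267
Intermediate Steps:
w = 18 (w = 2 - 1*(-16) = 2 + 16 = 18)
√((w*3 + 1/(6 - 12)) + 442) = √((18*3 + 1/(6 - 12)) + 442) = √((54 + 1/(-6)) + 442) = √((54 - ⅙) + 442) = √(323/6 + 442) = √(2975/6) = 5*√714/6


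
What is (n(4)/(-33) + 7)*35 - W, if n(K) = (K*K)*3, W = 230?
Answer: -395/11 ≈ -35.909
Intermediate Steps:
n(K) = 3*K² (n(K) = K²*3 = 3*K²)
(n(4)/(-33) + 7)*35 - W = ((3*4²)/(-33) + 7)*35 - 1*230 = ((3*16)*(-1/33) + 7)*35 - 230 = (48*(-1/33) + 7)*35 - 230 = (-16/11 + 7)*35 - 230 = (61/11)*35 - 230 = 2135/11 - 230 = -395/11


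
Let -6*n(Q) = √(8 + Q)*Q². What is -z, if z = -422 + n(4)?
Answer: 422 + 16*√3/3 ≈ 431.24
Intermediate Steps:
n(Q) = -Q²*√(8 + Q)/6 (n(Q) = -√(8 + Q)*Q²/6 = -Q²*√(8 + Q)/6)
z = -422 - 16*√3/3 (z = -422 - ⅙*4²*√(8 + 4) = -422 - ⅙*16*√12 = -422 - ⅙*16*2*√3 = -422 - 16*√3/3 ≈ -431.24)
-z = -(-422 - 16*√3/3) = 422 + 16*√3/3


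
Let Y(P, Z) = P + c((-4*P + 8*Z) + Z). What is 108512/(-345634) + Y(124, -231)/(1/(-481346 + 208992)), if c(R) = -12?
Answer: -5271548990672/172817 ≈ -3.0504e+7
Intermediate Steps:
Y(P, Z) = -12 + P (Y(P, Z) = P - 12 = -12 + P)
108512/(-345634) + Y(124, -231)/(1/(-481346 + 208992)) = 108512/(-345634) + (-12 + 124)/(1/(-481346 + 208992)) = 108512*(-1/345634) + 112/(1/(-272354)) = -54256/172817 + 112/(-1/272354) = -54256/172817 + 112*(-272354) = -54256/172817 - 30503648 = -5271548990672/172817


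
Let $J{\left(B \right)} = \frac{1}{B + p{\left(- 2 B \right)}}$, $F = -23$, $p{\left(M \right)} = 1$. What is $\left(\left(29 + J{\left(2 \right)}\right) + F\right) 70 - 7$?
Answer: $\frac{1309}{3} \approx 436.33$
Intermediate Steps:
$J{\left(B \right)} = \frac{1}{1 + B}$ ($J{\left(B \right)} = \frac{1}{B + 1} = \frac{1}{1 + B}$)
$\left(\left(29 + J{\left(2 \right)}\right) + F\right) 70 - 7 = \left(\left(29 + \frac{1}{1 + 2}\right) - 23\right) 70 - 7 = \left(\left(29 + \frac{1}{3}\right) - 23\right) 70 - 7 = \left(\frac{88}{3} - 23\right) 70 - 7 = \frac{19}{3} \cdot 70 - 7 = \frac{1330}{3} - 7 = \frac{1309}{3}$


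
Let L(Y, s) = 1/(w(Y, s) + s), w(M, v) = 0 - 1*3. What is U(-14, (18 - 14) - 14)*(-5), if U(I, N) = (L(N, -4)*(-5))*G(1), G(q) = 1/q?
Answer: -25/7 ≈ -3.5714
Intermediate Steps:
w(M, v) = -3 (w(M, v) = 0 - 3 = -3)
L(Y, s) = 1/(-3 + s)
G(q) = 1/q
U(I, N) = 5/7 (U(I, N) = (-5/(-3 - 4))/1 = (-5/(-7))*1 = -⅐*(-5)*1 = (5/7)*1 = 5/7)
U(-14, (18 - 14) - 14)*(-5) = (5/7)*(-5) = -25/7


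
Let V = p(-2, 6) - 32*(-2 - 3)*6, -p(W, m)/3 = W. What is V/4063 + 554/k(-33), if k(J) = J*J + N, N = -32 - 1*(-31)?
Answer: 97115/130016 ≈ 0.74695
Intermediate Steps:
p(W, m) = -3*W
N = -1 (N = -32 + 31 = -1)
k(J) = -1 + J² (k(J) = J*J - 1 = J² - 1 = -1 + J²)
V = 966 (V = -3*(-2) - 32*(-2 - 3)*6 = 6 - (-160)*6 = 6 - 32*(-30) = 6 + 960 = 966)
V/4063 + 554/k(-33) = 966/4063 + 554/(-1 + (-33)²) = 966*(1/4063) + 554/(-1 + 1089) = 966/4063 + 554/1088 = 966/4063 + 554*(1/1088) = 966/4063 + 277/544 = 97115/130016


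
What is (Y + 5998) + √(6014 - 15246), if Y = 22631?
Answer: 28629 + 4*I*√577 ≈ 28629.0 + 96.083*I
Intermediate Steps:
(Y + 5998) + √(6014 - 15246) = (22631 + 5998) + √(6014 - 15246) = 28629 + √(-9232) = 28629 + 4*I*√577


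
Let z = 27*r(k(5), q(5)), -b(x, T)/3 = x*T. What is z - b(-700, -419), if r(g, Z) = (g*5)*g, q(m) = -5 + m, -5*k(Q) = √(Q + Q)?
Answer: 879954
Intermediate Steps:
b(x, T) = -3*T*x (b(x, T) = -3*x*T = -3*T*x)
k(Q) = -√2*√Q/5 (k(Q) = -√(Q + Q)/5 = -√2*√Q/5)
r(g, Z) = 5*g² (r(g, Z) = (5*g)*g = 5*g²)
z = 54 (z = 27*(5*(-√2*√5/5)²) = 27*(5*(-√10/5)²) = 27*(5*(⅖)) = 27*2 = 54)
z - b(-700, -419) = 54 - (-3)*(-419)*(-700) = 54 - 1*(-879900) = 54 + 879900 = 879954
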